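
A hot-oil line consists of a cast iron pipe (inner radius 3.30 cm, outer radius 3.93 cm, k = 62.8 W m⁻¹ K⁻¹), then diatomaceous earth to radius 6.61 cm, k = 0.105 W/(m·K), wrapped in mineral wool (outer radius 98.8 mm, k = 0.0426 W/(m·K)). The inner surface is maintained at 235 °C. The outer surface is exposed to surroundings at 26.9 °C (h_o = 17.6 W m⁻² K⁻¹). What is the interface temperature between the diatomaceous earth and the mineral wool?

Treat each layer as a resistance in series:
  R'_cast iron = ln(0.0393/0.0330)/(2πk) = 0.1747/(2π·62.8) = 4.428×10^-4 m·K/W
  R'_diatomaceous earth = ln(0.0661/0.0393)/(2πk) = 0.5199/(2π·0.105) = 0.7881 m·K/W
  R'_mineral wool = ln(0.0988/0.0661)/(2πk) = 0.4019/(2π·0.0426) = 1.502 m·K/W
  R'_conv,out = 1/(2πr h) = 1/(2π·0.0988·17.6) = 0.09153 m·K/W
ΣR = 4.428×10^-4 + 0.7881 + 1.502 + 0.09153 = 2.382 m·K/W
Q' = ΔT/ΣR = (235 °C − 26.9 °C)/2.382 = 87.36 W/m
From the inner boundary to the diatomaceous earth/mineral wool interface, ΣR_partial = 0.7885 m·K/W.
T_interface = T_in − Q'·ΣR_partial = 235 °C − (87.36)(0.7885) = 166 °C

T = 166 °C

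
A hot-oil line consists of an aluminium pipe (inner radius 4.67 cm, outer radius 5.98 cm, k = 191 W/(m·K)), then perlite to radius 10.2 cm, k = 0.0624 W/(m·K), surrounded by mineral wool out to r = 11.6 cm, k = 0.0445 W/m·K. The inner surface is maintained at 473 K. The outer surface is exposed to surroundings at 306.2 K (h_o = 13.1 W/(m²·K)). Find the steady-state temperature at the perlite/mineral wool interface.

Series thermal resistances, inner to outer:
  R'_aluminium = ln(0.0598/0.0467)/(2πk) = 0.2473/(2π·191) = 2.060×10^-4 m·K/W
  R'_perlite = ln(0.102/0.0598)/(2πk) = 0.5340/(2π·0.0624) = 1.362 m·K/W
  R'_mineral wool = ln(0.116/0.102)/(2πk) = 0.1286/(2π·0.0445) = 0.4600 m·K/W
  R'_conv,out = 1/(2πr h) = 1/(2π·0.116·13.1) = 0.1047 m·K/W
ΣR = 2.060×10^-4 + 1.362 + 0.4600 + 0.1047 = 1.927 m·K/W
Q' = ΔT/ΣR = (473 K − 306.2 K)/1.927 = 86.56 W/m
From the inner boundary to the perlite/mineral wool interface, ΣR_partial = 1.362 m·K/W.
T_interface = T_in − Q'·ΣR_partial = 473 K − (86.56)(1.362) = 355.1 K

T = 355.1 K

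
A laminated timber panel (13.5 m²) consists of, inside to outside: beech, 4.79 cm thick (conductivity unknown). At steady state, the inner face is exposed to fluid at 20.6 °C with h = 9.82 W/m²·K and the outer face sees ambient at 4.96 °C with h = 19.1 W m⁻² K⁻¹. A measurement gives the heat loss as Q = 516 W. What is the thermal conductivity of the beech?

k = 0.188 W/m·K

ΣR = ΔT/Q = |20.6 − 4.96|/516 = 0.03031 K/W
Known resistances:
  R_conv,in = 1/(hA) = 1/(9.82·13.5) = 0.007543 K/W
  R_conv,out = 1/(hA) = 1/(19.1·13.5) = 0.003878 K/W
R_beech = ΣR − ΣR_known = 0.03031 − 0.01142 = 0.01889 K/W
L/(kA) = 0.01889 ⇒ k = 0.0479/(0.01889·13.5) = 0.188 W/m·K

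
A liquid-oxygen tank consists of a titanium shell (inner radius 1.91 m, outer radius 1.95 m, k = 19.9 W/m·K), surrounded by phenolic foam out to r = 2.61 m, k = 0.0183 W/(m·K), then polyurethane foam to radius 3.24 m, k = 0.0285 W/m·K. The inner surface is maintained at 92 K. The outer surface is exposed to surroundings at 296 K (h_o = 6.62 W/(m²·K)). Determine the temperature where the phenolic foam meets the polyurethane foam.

T = 240.8 K

Treat each layer as a resistance in series:
  R_titanium = (1/1.91 − 1/1.95)/(4πk) = 0.01074/(4π·19.9) = 4.295×10^-5 K/W
  R_phenolic foam = (1/1.95 − 1/2.61)/(4πk) = 0.1297/(4π·0.0183) = 0.5639 K/W
  R_polyurethane foam = (1/2.61 − 1/3.24)/(4πk) = 0.07450/(4π·0.0285) = 0.2080 K/W
  R_conv,out = 1/(4πr²h) = 1/(4π·3.24²·6.62) = 0.001145 K/W
ΣR = 4.295×10^-5 + 0.5639 + 0.2080 + 0.001145 = 0.7731 K/W
Q = ΔT/ΣR = (92 K − 296 K)/0.7731 = -263.9 W
From the inner boundary to the phenolic foam/polyurethane foam interface, ΣR_partial = 0.5639 K/W.
T_interface = T_in − Q·ΣR_partial = 92 K − (-263.9)(0.5639) = 240.8 K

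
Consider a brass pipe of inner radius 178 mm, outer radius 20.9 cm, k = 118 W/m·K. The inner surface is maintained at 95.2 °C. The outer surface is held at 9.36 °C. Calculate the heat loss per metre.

Q' = 396 kW/m

Q' = 2πk·ΔT/ln(r₂/r₁) = 2π × 118 × 85.84 / ln(0.209/0.178) = 3.96×10^5 W/m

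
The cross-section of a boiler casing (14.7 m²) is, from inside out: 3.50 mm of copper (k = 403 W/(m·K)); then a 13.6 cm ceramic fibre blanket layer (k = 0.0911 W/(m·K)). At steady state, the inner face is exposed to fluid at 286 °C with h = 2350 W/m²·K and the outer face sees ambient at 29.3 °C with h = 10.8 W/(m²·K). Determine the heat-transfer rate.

Q = 2380 W

Treat each layer as a resistance in series:
  R_conv,in = 1/(hA) = 1/(2350·14.7) = 2.895×10^-5 K/W
  R_copper = L/(kA) = 0.00350/(403·14.7) = 5.908×10^-7 K/W
  R_ceramic fibre blanket = L/(kA) = 0.136/(0.0911·14.7) = 0.1016 K/W
  R_conv,out = 1/(hA) = 1/(10.8·14.7) = 0.006299 K/W
ΣR = 2.895×10^-5 + 5.908×10^-7 + 0.1016 + 0.006299 = 0.1079 K/W
Q = ΔT/ΣR = (286 °C − 29.3 °C)/0.1079 = 2380 W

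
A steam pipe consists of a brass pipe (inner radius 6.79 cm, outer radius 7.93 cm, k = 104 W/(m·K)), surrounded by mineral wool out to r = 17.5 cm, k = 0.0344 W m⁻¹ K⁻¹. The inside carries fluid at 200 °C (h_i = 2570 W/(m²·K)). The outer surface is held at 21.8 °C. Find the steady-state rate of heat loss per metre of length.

Q' = 48.6 W/m

Series thermal resistances, inner to outer:
  R'_conv,in = 1/(2πr h) = 1/(2π·0.0679·2570) = 9.120×10^-4 m·K/W
  R'_brass = ln(0.0793/0.0679)/(2πk) = 0.1552/(2π·104) = 2.375×10^-4 m·K/W
  R'_mineral wool = ln(0.175/0.0793)/(2πk) = 0.7915/(2π·0.0344) = 3.662 m·K/W
ΣR = 9.120×10^-4 + 2.375×10^-4 + 3.662 = 3.663 m·K/W
Q' = ΔT/ΣR = (200 °C − 21.8 °C)/3.663 = 48.6 W/m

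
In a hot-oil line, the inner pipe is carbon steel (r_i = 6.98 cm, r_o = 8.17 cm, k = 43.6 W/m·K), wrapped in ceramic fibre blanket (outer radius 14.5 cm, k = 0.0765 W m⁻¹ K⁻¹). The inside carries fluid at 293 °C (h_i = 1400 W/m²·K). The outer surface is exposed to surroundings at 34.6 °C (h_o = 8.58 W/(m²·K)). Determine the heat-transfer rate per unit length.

Resistance network (inner→outer):
  R'_conv,in = 1/(2πr h) = 1/(2π·0.0698·1400) = 0.001629 m·K/W
  R'_carbon steel = ln(0.0817/0.0698)/(2πk) = 0.1574/(2π·43.6) = 5.746×10^-4 m·K/W
  R'_ceramic fibre blanket = ln(0.145/0.0817)/(2πk) = 0.5737/(2π·0.0765) = 1.194 m·K/W
  R'_conv,out = 1/(2πr h) = 1/(2π·0.145·8.58) = 0.1279 m·K/W
ΣR = 0.001629 + 5.746×10^-4 + 1.194 + 0.1279 = 1.324 m·K/W
Q' = ΔT/ΣR = (293 °C − 34.6 °C)/1.324 = 195 W/m

Q' = 195 W/m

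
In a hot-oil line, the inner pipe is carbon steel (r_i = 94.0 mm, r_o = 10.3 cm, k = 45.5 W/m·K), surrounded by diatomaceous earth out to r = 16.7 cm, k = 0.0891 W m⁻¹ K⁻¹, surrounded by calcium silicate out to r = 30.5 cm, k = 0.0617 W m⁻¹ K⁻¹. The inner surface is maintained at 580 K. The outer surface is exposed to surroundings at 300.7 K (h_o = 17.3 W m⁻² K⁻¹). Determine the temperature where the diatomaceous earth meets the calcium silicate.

T = 481 K

Resistance network (inner→outer):
  R'_carbon steel = ln(0.103/0.0940)/(2πk) = 0.09143/(2π·45.5) = 3.198×10^-4 m·K/W
  R'_diatomaceous earth = ln(0.167/0.103)/(2πk) = 0.4833/(2π·0.0891) = 0.8632 m·K/W
  R'_calcium silicate = ln(0.305/0.167)/(2πk) = 0.6023/(2π·0.0617) = 1.554 m·K/W
  R'_conv,out = 1/(2πr h) = 1/(2π·0.305·17.3) = 0.03016 m·K/W
ΣR = 3.198×10^-4 + 0.8632 + 1.554 + 0.03016 = 2.448 m·K/W
Q' = ΔT/ΣR = (580 K − 300.7 K)/2.448 = 114.1 W/m
From the inner boundary to the diatomaceous earth/calcium silicate interface, ΣR_partial = 0.8635 m·K/W.
T_interface = T_in − Q'·ΣR_partial = 580 K − (114.1)(0.8635) = 481 K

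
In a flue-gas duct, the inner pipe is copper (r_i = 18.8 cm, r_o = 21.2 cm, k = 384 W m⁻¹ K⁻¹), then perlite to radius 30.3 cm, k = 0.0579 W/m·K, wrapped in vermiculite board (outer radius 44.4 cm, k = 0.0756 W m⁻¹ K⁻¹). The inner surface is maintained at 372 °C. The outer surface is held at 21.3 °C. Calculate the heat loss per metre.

Q' = 196 W/m

Series thermal resistances, inner to outer:
  R'_copper = ln(0.212/0.188)/(2πk) = 0.1201/(2π·384) = 4.980×10^-5 m·K/W
  R'_perlite = ln(0.303/0.212)/(2πk) = 0.3571/(2π·0.0579) = 0.9817 m·K/W
  R'_vermiculite board = ln(0.444/0.303)/(2πk) = 0.3821/(2π·0.0756) = 0.8044 m·K/W
ΣR = 4.980×10^-5 + 0.9817 + 0.8044 = 1.786 m·K/W
Q' = ΔT/ΣR = (372 °C − 21.3 °C)/1.786 = 196 W/m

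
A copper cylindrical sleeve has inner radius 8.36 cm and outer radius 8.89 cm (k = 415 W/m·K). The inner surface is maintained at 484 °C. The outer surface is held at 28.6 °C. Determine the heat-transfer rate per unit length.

Q' = 1.93×10^7 W/m

Q' = 2πk·ΔT/ln(r₂/r₁) = 2π × 415 × 455.4 / ln(0.0889/0.0836) = 1.93×10^7 W/m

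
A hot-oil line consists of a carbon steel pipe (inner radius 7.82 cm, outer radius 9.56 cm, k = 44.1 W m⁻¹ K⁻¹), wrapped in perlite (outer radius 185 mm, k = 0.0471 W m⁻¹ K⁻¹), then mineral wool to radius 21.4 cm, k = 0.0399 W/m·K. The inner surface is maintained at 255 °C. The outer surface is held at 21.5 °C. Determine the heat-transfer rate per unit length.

Resistance network (inner→outer):
  R'_carbon steel = ln(0.0956/0.0782)/(2πk) = 0.2009/(2π·44.1) = 7.251×10^-4 m·K/W
  R'_perlite = ln(0.185/0.0956)/(2πk) = 0.6602/(2π·0.0471) = 2.231 m·K/W
  R'_mineral wool = ln(0.214/0.185)/(2πk) = 0.1456/(2π·0.0399) = 0.5809 m·K/W
ΣR = 7.251×10^-4 + 2.231 + 0.5809 = 2.813 m·K/W
Q' = ΔT/ΣR = (255 °C − 21.5 °C)/2.813 = 83.0 W/m

Q' = 83.0 W/m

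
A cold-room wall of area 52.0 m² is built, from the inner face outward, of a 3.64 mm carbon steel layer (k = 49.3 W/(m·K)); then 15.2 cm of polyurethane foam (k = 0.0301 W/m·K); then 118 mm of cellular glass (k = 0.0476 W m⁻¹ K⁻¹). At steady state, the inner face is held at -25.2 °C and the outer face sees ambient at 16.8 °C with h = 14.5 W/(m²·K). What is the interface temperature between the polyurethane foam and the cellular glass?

Resistance network (inner→outer):
  R_carbon steel = L/(kA) = 0.00364/(49.3·52.0) = 1.420×10^-6 K/W
  R_polyurethane foam = L/(kA) = 0.152/(0.0301·52.0) = 0.09711 K/W
  R_cellular glass = L/(kA) = 0.118/(0.0476·52.0) = 0.04767 K/W
  R_conv,out = 1/(hA) = 1/(14.5·52.0) = 0.001326 K/W
ΣR = 1.420×10^-6 + 0.09711 + 0.04767 + 0.001326 = 0.1461 K/W
Q = ΔT/ΣR = (-25.2 °C − 16.8 °C)/0.1461 = -287.5 W
From the inner boundary to the polyurethane foam/cellular glass interface, ΣR_partial = 0.09711 K/W.
T_interface = T_in − Q·ΣR_partial = -25.2 °C − (-287.5)(0.09711) = 2.72 °C

T = 2.72 °C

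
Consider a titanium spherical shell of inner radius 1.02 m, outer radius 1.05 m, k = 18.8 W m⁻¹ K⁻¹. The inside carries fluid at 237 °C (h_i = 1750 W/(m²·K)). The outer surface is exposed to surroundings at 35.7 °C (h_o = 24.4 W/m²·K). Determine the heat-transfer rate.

Q = 64500 W

Resistance network (inner→outer):
  R_conv,in = 1/(4πr²h) = 1/(4π·1.02²·1750) = 4.371×10^-5 K/W
  R_titanium = (1/1.02 − 1/1.05)/(4πk) = 0.02801/(4π·18.8) = 1.186×10^-4 K/W
  R_conv,out = 1/(4πr²h) = 1/(4π·1.05²·24.4) = 0.002958 K/W
ΣR = 4.371×10^-5 + 1.186×10^-4 + 0.002958 = 0.003120 K/W
Q = ΔT/ΣR = (237 °C − 35.7 °C)/0.003120 = 64500 W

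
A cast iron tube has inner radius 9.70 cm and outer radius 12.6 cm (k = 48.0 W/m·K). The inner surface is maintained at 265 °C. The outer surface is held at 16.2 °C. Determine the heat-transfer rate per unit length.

Q' = 287 kW/m

Q' = 2πk·ΔT/ln(r₂/r₁) = 2π × 48.0 × 248.8 / ln(0.126/0.0970) = 2.87×10^5 W/m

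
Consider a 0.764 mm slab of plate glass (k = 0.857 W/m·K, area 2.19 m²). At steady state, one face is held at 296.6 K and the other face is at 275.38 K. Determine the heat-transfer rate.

Q = 52.1 kW

Q = kA·ΔT/L = 0.857 × 2.19 × |296.6 K − 275.38 K| / 7.64×10^-4 = 52100 W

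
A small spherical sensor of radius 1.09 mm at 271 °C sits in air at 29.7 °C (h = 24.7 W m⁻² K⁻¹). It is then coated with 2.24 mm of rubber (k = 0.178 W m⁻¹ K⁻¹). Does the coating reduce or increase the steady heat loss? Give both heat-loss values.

Critical radius for a sphere: r_cr = 2k/h = 0.0144 m = 1.44 cm.
Outer radius after coating: r₂ = 0.00109 + 0.00224 = 0.00333 m.
Since r₁ < r_cr and r₂ ≤ r_cr, the coating moves toward the maximum at r_cr — heat loss rises.
Bare: R = 1/(4πr₁²h) = 2712 K/W; Q = 241.3/2712 = 0.0890 W.
Coated: R = R_cond + R_conv = 566.4 K/W; Q = 241.3/566.4 = 0.426 W.

increases: 0.0890 → 0.426 W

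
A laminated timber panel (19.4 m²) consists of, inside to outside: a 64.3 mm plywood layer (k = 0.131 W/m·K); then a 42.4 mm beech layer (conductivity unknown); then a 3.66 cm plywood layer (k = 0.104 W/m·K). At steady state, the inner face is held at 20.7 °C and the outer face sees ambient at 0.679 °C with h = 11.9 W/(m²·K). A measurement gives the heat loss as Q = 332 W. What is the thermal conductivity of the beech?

ΣR = ΔT/Q = |20.7 − 0.679|/332 = 0.06030 K/W
Known resistances:
  R_plywood = L/(kA) = 0.0643/(0.131·19.4) = 0.02530 K/W
  R_plywood = L/(kA) = 0.0366/(0.104·19.4) = 0.01814 K/W
  R_conv,out = 1/(hA) = 1/(11.9·19.4) = 0.004332 K/W
R_beech = ΣR − ΣR_known = 0.06030 − 0.04777 = 0.01253 K/W
L/(kA) = 0.01253 ⇒ k = 0.0424/(0.01253·19.4) = 0.174 W/m·K

k = 0.174 W/m·K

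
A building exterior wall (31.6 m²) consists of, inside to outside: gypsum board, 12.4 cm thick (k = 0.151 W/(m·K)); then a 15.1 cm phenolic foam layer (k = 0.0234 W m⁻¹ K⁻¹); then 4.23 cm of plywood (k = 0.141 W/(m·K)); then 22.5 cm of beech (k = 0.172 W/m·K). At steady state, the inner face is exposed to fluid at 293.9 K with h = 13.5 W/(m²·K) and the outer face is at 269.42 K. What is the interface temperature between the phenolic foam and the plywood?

Resistance network (inner→outer):
  R_conv,in = 1/(hA) = 1/(13.5·31.6) = 0.002344 K/W
  R_gypsum board = L/(kA) = 0.124/(0.151·31.6) = 0.02599 K/W
  R_phenolic foam = L/(kA) = 0.151/(0.0234·31.6) = 0.2042 K/W
  R_plywood = L/(kA) = 0.0423/(0.141·31.6) = 0.009494 K/W
  R_beech = L/(kA) = 0.225/(0.172·31.6) = 0.04140 K/W
ΣR = 0.002344 + 0.02599 + 0.2042 + 0.009494 + 0.04140 = 0.2834 K/W
Q = ΔT/ΣR = (293.9 K − 269.42 K)/0.2834 = 86.38 W
From the inner boundary to the phenolic foam/plywood interface, ΣR_partial = 0.2325 K/W.
T_interface = T_in − Q·ΣR_partial = 293.9 K − (86.38)(0.2325) = 273.82 K

T = 273.82 K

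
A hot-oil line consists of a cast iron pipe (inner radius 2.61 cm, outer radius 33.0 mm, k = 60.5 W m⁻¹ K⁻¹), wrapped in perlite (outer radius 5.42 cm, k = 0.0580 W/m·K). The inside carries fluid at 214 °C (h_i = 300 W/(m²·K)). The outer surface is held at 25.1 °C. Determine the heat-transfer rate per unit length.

Q' = 137 W/m

Treat each layer as a resistance in series:
  R'_conv,in = 1/(2πr h) = 1/(2π·0.0261·300) = 0.02033 m·K/W
  R'_cast iron = ln(0.0330/0.0261)/(2πk) = 0.2346/(2π·60.5) = 6.171×10^-4 m·K/W
  R'_perlite = ln(0.0542/0.0330)/(2πk) = 0.4962/(2π·0.0580) = 1.362 m·K/W
ΣR = 0.02033 + 6.171×10^-4 + 1.362 = 1.383 m·K/W
Q' = ΔT/ΣR = (214 °C − 25.1 °C)/1.383 = 137 W/m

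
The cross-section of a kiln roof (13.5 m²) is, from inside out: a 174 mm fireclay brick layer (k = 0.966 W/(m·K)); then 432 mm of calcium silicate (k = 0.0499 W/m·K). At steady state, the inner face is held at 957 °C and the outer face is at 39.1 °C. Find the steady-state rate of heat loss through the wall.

Treat each layer as a resistance in series:
  R_fireclay brick = L/(kA) = 0.174/(0.966·13.5) = 0.01334 K/W
  R_calcium silicate = L/(kA) = 0.432/(0.0499·13.5) = 0.6413 K/W
ΣR = 0.01334 + 0.6413 = 0.6546 K/W
Q = ΔT/ΣR = (957 °C − 39.1 °C)/0.6546 = 1400 W

Q = 1400 W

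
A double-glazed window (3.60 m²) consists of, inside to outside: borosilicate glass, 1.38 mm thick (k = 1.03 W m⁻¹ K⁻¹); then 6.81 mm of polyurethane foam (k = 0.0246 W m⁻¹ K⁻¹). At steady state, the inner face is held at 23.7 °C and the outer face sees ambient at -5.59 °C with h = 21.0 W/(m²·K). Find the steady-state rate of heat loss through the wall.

Resistance network (inner→outer):
  R_borosilicate glass = L/(kA) = 0.00138/(1.03·3.60) = 3.722×10^-4 K/W
  R_polyurethane foam = L/(kA) = 0.00681/(0.0246·3.60) = 0.07690 K/W
  R_conv,out = 1/(hA) = 1/(21.0·3.60) = 0.01323 K/W
ΣR = 3.722×10^-4 + 0.07690 + 0.01323 = 0.09050 K/W
Q = ΔT/ΣR = (23.7 °C − -5.59 °C)/0.09050 = 324 W

Q = 324 W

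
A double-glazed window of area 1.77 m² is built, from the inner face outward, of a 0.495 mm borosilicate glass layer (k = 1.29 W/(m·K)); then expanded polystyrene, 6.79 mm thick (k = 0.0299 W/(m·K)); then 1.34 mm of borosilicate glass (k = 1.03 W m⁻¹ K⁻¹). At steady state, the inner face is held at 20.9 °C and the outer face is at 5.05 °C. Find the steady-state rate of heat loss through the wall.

Q = 123 W

Series thermal resistances, inner to outer:
  R_borosilicate glass = L/(kA) = 4.95×10^-4/(1.29·1.77) = 2.168×10^-4 K/W
  R_expanded polystyrene = L/(kA) = 0.00679/(0.0299·1.77) = 0.1283 K/W
  R_borosilicate glass = L/(kA) = 0.00134/(1.03·1.77) = 7.350×10^-4 K/W
ΣR = 2.168×10^-4 + 0.1283 + 7.350×10^-4 = 0.1293 K/W
Q = ΔT/ΣR = (20.9 °C − 5.05 °C)/0.1293 = 123 W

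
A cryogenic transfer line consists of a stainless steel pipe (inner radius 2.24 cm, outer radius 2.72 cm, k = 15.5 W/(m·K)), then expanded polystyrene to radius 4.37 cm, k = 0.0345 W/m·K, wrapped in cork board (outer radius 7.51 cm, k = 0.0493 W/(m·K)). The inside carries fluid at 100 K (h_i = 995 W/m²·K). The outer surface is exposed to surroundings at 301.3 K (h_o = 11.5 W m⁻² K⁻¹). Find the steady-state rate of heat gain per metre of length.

Resistance network (inner→outer):
  R'_conv,in = 1/(2πr h) = 1/(2π·0.0224·995) = 0.007141 m·K/W
  R'_stainless steel = ln(0.0272/0.0224)/(2πk) = 0.1942/(2π·15.5) = 0.001994 m·K/W
  R'_expanded polystyrene = ln(0.0437/0.0272)/(2πk) = 0.4741/(2π·0.0345) = 2.187 m·K/W
  R'_cork board = ln(0.0751/0.0437)/(2πk) = 0.5415/(2π·0.0493) = 1.748 m·K/W
  R'_conv,out = 1/(2πr h) = 1/(2π·0.0751·11.5) = 0.1843 m·K/W
ΣR = 0.007141 + 0.001994 + 2.187 + 1.748 + 0.1843 = 4.128 m·K/W
Q' = ΔT/ΣR = (100 K − 301.3 K)/4.128 = -48.8 W/m
(Negative Q' ⇒ heat flows inward; heat gain = 48.8 W/m.)

Q' = 48.8 W/m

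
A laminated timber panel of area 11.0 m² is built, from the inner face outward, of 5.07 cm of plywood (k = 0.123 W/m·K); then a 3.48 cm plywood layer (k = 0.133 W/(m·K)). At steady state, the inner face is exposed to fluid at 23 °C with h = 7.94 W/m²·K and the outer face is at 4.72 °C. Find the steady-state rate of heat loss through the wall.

Series thermal resistances, inner to outer:
  R_conv,in = 1/(hA) = 1/(7.94·11.0) = 0.01145 K/W
  R_plywood = L/(kA) = 0.0507/(0.123·11.0) = 0.03747 K/W
  R_plywood = L/(kA) = 0.0348/(0.133·11.0) = 0.02379 K/W
ΣR = 0.01145 + 0.03747 + 0.02379 = 0.07271 K/W
Q = ΔT/ΣR = (23 °C − 4.72 °C)/0.07271 = 251 W

Q = 251 W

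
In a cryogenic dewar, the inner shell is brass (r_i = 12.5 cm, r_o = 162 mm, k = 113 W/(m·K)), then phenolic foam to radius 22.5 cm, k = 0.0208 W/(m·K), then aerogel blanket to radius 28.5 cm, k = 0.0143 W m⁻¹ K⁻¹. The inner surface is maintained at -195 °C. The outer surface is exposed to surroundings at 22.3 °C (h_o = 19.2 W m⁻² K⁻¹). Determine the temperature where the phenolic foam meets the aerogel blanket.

Treat each layer as a resistance in series:
  R_brass = (1/0.125 − 1/0.162)/(4πk) = 1.827/(4π·113) = 0.001287 K/W
  R_phenolic foam = (1/0.162 − 1/0.225)/(4πk) = 1.728/(4π·0.0208) = 6.613 K/W
  R_aerogel blanket = (1/0.225 − 1/0.285)/(4πk) = 0.9357/(4π·0.0143) = 5.207 K/W
  R_conv,out = 1/(4πr²h) = 1/(4π·0.285²·19.2) = 0.05103 K/W
ΣR = 0.001287 + 6.613 + 5.207 + 0.05103 = 11.87 K/W
Q = ΔT/ΣR = (-195 °C − 22.3 °C)/11.87 = -18.31 W
From the inner boundary to the phenolic foam/aerogel blanket interface, ΣR_partial = 6.614 K/W.
T_interface = T_in − Q·ΣR_partial = -195 °C − (-18.31)(6.614) = -73.9 °C

T = -73.9 °C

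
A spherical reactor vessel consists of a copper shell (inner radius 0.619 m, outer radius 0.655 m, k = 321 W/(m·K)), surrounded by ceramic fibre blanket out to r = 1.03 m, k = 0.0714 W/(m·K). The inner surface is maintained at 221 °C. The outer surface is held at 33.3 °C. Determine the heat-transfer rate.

Resistance network (inner→outer):
  R_copper = (1/0.619 − 1/0.655)/(4πk) = 0.08879/(4π·321) = 2.201×10^-5 K/W
  R_ceramic fibre blanket = (1/0.655 − 1/1.03)/(4πk) = 0.5558/(4π·0.0714) = 0.6195 K/W
ΣR = 2.201×10^-5 + 0.6195 = 0.6195 K/W
Q = ΔT/ΣR = (221 °C − 33.3 °C)/0.6195 = 303 W

Q = 303 W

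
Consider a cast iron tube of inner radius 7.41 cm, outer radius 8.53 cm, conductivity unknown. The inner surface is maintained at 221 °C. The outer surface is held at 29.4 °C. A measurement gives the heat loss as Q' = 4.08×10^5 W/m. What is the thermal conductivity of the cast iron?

ΣR = ΔT/Q' = |221 − 29.4|/4.08×10^5 = 4.696×10^-4 m·K/W
ln(r₂/r₁)/(2πk) = 4.696×10^-4 ⇒ k = 0.1408/(2π·4.696×10^-4) = 47.7 W/m·K

k = 47.7 W/m·K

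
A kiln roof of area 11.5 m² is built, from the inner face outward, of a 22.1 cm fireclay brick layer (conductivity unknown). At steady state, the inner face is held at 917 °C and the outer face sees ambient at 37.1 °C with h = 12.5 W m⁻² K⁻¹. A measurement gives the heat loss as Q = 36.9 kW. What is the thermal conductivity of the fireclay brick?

k = 1.14 W/m·K

ΣR = ΔT/Q = |917 − 37.1|/36900 = 0.02385 K/W
Known resistances:
  R_conv,out = 1/(hA) = 1/(12.5·11.5) = 0.006957 K/W
R_fireclay brick = ΣR − ΣR_known = 0.02385 − 0.006957 = 0.01689 K/W
L/(kA) = 0.01689 ⇒ k = 0.221/(0.01689·11.5) = 1.14 W/m·K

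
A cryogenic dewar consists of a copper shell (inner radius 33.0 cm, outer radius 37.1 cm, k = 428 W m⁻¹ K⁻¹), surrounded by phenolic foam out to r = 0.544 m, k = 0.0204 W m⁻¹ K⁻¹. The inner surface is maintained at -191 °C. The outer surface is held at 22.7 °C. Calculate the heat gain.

Q = 63.9 W

Treat each layer as a resistance in series:
  R_copper = (1/0.330 − 1/0.371)/(4πk) = 0.3349/(4π·428) = 6.226×10^-5 K/W
  R_phenolic foam = (1/0.371 − 1/0.544)/(4πk) = 0.8572/(4π·0.0204) = 3.344 K/W
ΣR = 6.226×10^-5 + 3.344 = 3.344 K/W
Q = ΔT/ΣR = (-191 °C − 22.7 °C)/3.344 = -63.9 W
(Negative Q ⇒ heat flows inward; heat gain = 63.9 W.)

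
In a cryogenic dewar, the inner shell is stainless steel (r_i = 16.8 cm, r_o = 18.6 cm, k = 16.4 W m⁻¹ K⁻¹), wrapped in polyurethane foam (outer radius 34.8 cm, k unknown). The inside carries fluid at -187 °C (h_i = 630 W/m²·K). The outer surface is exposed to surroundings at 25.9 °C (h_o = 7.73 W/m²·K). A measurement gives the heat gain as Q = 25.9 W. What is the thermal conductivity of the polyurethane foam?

ΣR = ΔT/Q = |-187 − 25.9|/25.9 = 8.220 K/W
Known resistances:
  R_conv,in = 1/(4πr²h) = 1/(4π·0.168²·630) = 0.004475 K/W
  R_stainless steel = (1/0.168 − 1/0.186)/(4πk) = 0.5760/(4π·16.4) = 0.002795 K/W
  R_conv,out = 1/(4πr²h) = 1/(4π·0.348²·7.73) = 0.08501 K/W
R_polyurethane foam = ΣR − ΣR_known = 8.220 − 0.09228 = 8.128 K/W
(1/r₁−1/r₂)/(4πk) = 8.128 ⇒ k = 2.503/(4π·8.128) = 0.0245 W/m·K

k = 0.0245 W/m·K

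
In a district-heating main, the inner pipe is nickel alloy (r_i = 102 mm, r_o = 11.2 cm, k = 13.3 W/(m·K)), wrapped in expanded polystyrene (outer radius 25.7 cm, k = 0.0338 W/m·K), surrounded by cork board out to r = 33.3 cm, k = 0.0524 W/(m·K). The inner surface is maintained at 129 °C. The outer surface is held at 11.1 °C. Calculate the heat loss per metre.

Q' = 25.1 W/m

Resistance network (inner→outer):
  R'_nickel alloy = ln(0.112/0.102)/(2πk) = 0.09353/(2π·13.3) = 0.001119 m·K/W
  R'_expanded polystyrene = ln(0.257/0.112)/(2πk) = 0.8306/(2π·0.0338) = 3.911 m·K/W
  R'_cork board = ln(0.333/0.257)/(2πk) = 0.2591/(2π·0.0524) = 0.7869 m·K/W
ΣR = 0.001119 + 3.911 + 0.7869 = 4.699 m·K/W
Q' = ΔT/ΣR = (129 °C − 11.1 °C)/4.699 = 25.1 W/m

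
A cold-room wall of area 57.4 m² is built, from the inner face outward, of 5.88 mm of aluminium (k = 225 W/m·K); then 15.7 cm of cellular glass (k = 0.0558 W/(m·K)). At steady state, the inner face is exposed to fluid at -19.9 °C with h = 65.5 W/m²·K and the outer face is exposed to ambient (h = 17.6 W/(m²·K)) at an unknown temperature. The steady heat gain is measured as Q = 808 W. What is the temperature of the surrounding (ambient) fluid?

T_out = 20.7 °C

Sum the resistances:
  R_conv,in = 1/(hA) = 1/(65.5·57.4) = 2.660×10^-4 K/W
  R_aluminium = L/(kA) = 0.00588/(225·57.4) = 4.553×10^-7 K/W
  R_cellular glass = L/(kA) = 0.157/(0.0558·57.4) = 0.04902 K/W
  R_conv,out = 1/(hA) = 1/(17.6·57.4) = 9.899×10^-4 K/W
ΣR = 0.05027 K/W
ΔT = Q·ΣR = 808 × 0.05027 = 40.62 K
Heat flows inward, so T_out = T_in + ΔT = -19.9 + 40.62 = 20.7 °C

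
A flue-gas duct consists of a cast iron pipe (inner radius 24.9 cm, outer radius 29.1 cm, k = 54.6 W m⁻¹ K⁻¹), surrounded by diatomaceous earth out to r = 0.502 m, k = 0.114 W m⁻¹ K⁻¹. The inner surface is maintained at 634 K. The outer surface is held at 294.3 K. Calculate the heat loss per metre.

Q' = 446 W/m

Treat each layer as a resistance in series:
  R'_cast iron = ln(0.291/0.249)/(2πk) = 0.1559/(2π·54.6) = 4.544×10^-4 m·K/W
  R'_diatomaceous earth = ln(0.502/0.291)/(2πk) = 0.5453/(2π·0.114) = 0.7613 m·K/W
ΣR = 4.544×10^-4 + 0.7613 = 0.7618 m·K/W
Q' = ΔT/ΣR = (634 K − 294.3 K)/0.7618 = 446 W/m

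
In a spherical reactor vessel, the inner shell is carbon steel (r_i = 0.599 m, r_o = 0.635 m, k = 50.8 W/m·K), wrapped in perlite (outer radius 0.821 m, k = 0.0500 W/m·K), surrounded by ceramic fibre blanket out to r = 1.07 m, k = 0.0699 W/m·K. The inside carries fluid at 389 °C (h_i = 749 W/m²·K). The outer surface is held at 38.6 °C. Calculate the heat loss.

Q = 393 W

Treat each layer as a resistance in series:
  R_conv,in = 1/(4πr²h) = 1/(4π·0.599²·749) = 2.961×10^-4 K/W
  R_carbon steel = (1/0.599 − 1/0.635)/(4πk) = 0.09465/(4π·50.8) = 1.483×10^-4 K/W
  R_perlite = (1/0.635 − 1/0.821)/(4πk) = 0.3568/(4π·0.0500) = 0.5678 K/W
  R_ceramic fibre blanket = (1/0.821 − 1/1.07)/(4πk) = 0.2834/(4π·0.0699) = 0.3227 K/W
ΣR = 2.961×10^-4 + 1.483×10^-4 + 0.5678 + 0.3227 = 0.8909 K/W
Q = ΔT/ΣR = (389 °C − 38.6 °C)/0.8909 = 393 W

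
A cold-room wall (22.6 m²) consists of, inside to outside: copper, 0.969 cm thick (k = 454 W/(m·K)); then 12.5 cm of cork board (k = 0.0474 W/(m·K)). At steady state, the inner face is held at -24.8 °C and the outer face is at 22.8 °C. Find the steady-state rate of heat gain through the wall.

Q = 408 W

Treat each layer as a resistance in series:
  R_copper = L/(kA) = 0.00969/(454·22.6) = 9.444×10^-7 K/W
  R_cork board = L/(kA) = 0.125/(0.0474·22.6) = 0.1167 K/W
ΣR = 9.444×10^-7 + 0.1167 = 0.1167 K/W
Q = ΔT/ΣR = (-24.8 °C − 22.8 °C)/0.1167 = -408 W
(Negative Q ⇒ heat flows inward; heat gain = 408 W.)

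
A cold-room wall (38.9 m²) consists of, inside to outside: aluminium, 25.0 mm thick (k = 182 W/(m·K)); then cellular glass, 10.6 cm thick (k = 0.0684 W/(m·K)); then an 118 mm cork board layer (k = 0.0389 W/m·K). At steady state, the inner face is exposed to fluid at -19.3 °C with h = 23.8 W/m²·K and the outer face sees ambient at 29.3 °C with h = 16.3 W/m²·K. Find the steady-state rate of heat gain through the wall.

Treat each layer as a resistance in series:
  R_conv,in = 1/(hA) = 1/(23.8·38.9) = 0.001080 K/W
  R_aluminium = L/(kA) = 0.0250/(182·38.9) = 3.531×10^-6 K/W
  R_cellular glass = L/(kA) = 0.106/(0.0684·38.9) = 0.03984 K/W
  R_cork board = L/(kA) = 0.118/(0.0389·38.9) = 0.07798 K/W
  R_conv,out = 1/(hA) = 1/(16.3·38.9) = 0.001577 K/W
ΣR = 0.001080 + 3.531×10^-6 + 0.03984 + 0.07798 + 0.001577 = 0.1205 K/W
Q = ΔT/ΣR = (-19.3 °C − 29.3 °C)/0.1205 = -403 W
(Negative Q ⇒ heat flows inward; heat gain = 403 W.)

Q = 403 W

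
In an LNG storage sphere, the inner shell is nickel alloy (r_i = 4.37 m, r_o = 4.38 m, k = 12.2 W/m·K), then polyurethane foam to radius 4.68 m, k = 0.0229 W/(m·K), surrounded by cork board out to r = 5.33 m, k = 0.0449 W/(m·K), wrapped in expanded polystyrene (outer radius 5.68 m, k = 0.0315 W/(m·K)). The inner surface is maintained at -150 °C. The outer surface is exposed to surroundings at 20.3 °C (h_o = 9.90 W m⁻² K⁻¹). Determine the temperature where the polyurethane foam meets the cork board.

T = -81.5 °C

Series thermal resistances, inner to outer:
  R_nickel alloy = (1/4.37 − 1/4.38)/(4πk) = 5.224×10^-4/(4π·12.2) = 3.408×10^-6 K/W
  R_polyurethane foam = (1/4.38 − 1/4.68)/(4πk) = 0.01464/(4π·0.0229) = 0.05086 K/W
  R_cork board = (1/4.68 − 1/5.33)/(4πk) = 0.02606/(4π·0.0449) = 0.04618 K/W
  R_expanded polystyrene = (1/5.33 − 1/5.68)/(4πk) = 0.01156/(4π·0.0315) = 0.02921 K/W
  R_conv,out = 1/(4πr²h) = 1/(4π·5.68²·9.90) = 2.491×10^-4 K/W
ΣR = 3.408×10^-6 + 0.05086 + 0.04618 + 0.02921 + 2.491×10^-4 = 0.1265 K/W
Q = ΔT/ΣR = (-150 °C − 20.3 °C)/0.1265 = -1346 W
From the inner boundary to the polyurethane foam/cork board interface, ΣR_partial = 0.05086 K/W.
T_interface = T_in − Q·ΣR_partial = -150 °C − (-1346)(0.05086) = -81.5 °C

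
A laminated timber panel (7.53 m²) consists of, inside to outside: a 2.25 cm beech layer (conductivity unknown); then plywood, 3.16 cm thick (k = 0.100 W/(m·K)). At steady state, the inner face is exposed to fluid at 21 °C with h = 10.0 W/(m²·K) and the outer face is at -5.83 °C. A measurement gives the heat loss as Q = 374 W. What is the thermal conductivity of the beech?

ΣR = ΔT/Q = |21 − -5.83|/374 = 0.07174 K/W
Known resistances:
  R_conv,in = 1/(hA) = 1/(10.0·7.53) = 0.01328 K/W
  R_plywood = L/(kA) = 0.0316/(0.100·7.53) = 0.04197 K/W
R_beech = ΣR − ΣR_known = 0.07174 − 0.05525 = 0.01649 K/W
L/(kA) = 0.01649 ⇒ k = 0.0225/(0.01649·7.53) = 0.181 W/m·K

k = 0.181 W/m·K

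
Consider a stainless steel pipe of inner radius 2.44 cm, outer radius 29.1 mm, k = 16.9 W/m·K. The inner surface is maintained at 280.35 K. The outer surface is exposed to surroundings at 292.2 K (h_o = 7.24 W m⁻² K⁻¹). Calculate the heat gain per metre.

Q' = 15.7 W/m

Resistance network (inner→outer):
  R'_stainless steel = ln(0.0291/0.0244)/(2πk) = 0.1762/(2π·16.9) = 0.001659 m·K/W
  R'_conv,out = 1/(2πr h) = 1/(2π·0.0291·7.24) = 0.7554 m·K/W
ΣR = 0.001659 + 0.7554 = 0.7571 m·K/W
Q' = ΔT/ΣR = (280.35 K − 292.2 K)/0.7571 = -15.7 W/m
(Negative Q' ⇒ heat flows inward; heat gain = 15.7 W/m.)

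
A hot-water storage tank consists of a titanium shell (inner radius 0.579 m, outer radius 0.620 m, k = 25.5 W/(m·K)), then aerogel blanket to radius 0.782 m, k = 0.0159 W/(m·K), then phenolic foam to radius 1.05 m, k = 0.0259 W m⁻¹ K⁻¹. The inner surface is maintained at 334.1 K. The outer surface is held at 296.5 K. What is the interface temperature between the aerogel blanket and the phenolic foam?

Resistance network (inner→outer):
  R_titanium = (1/0.579 − 1/0.620)/(4πk) = 0.1142/(4π·25.5) = 3.564×10^-4 K/W
  R_aerogel blanket = (1/0.620 − 1/0.782)/(4πk) = 0.3341/(4π·0.0159) = 1.672 K/W
  R_phenolic foam = (1/0.782 − 1/1.05)/(4πk) = 0.3264/(4π·0.0259) = 1.003 K/W
ΣR = 3.564×10^-4 + 1.672 + 1.003 = 2.675 K/W
Q = ΔT/ΣR = (334.1 K − 296.5 K)/2.675 = 14.06 W
From the inner boundary to the aerogel blanket/phenolic foam interface, ΣR_partial = 1.672 K/W.
T_interface = T_in − Q·ΣR_partial = 334.1 K − (14.06)(1.672) = 310.6 K

T = 310.6 K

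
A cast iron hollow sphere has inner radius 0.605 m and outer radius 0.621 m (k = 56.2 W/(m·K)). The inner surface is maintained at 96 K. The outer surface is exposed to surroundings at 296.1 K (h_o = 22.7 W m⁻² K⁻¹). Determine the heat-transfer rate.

Q = 21.9 kW

Series thermal resistances, inner to outer:
  R_cast iron = (1/0.605 − 1/0.621)/(4πk) = 0.04259/(4π·56.2) = 6.030×10^-5 K/W
  R_conv,out = 1/(4πr²h) = 1/(4π·0.621²·22.7) = 0.009090 K/W
ΣR = 6.030×10^-5 + 0.009090 = 0.009150 K/W
Q = ΔT/ΣR = (96 K − 296.1 K)/0.009150 = -21900 W
(Negative Q ⇒ heat flows inward; heat gain = 21900 W.)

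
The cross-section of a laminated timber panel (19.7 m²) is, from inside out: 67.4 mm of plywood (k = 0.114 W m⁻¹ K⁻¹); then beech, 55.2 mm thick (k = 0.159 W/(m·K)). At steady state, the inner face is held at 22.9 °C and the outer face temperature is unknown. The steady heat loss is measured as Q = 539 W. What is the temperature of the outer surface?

T_out = -2.77 °C

Sum the resistances:
  R_plywood = L/(kA) = 0.0674/(0.114·19.7) = 0.03001 K/W
  R_beech = L/(kA) = 0.0552/(0.159·19.7) = 0.01762 K/W
ΣR = 0.04763 K/W
ΔT = Q·ΣR = 539 × 0.04763 = 25.67 K
Heat flows outward, so T_out = T_in − ΔT = 22.9 − 25.67 = -2.77 °C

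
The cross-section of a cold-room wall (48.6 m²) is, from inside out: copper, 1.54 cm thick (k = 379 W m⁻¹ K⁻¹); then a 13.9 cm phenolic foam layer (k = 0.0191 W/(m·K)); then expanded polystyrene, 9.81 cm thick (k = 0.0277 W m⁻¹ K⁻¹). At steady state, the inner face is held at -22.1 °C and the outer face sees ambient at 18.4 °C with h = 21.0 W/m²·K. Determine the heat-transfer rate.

Q = 181 W

Resistance network (inner→outer):
  R_copper = L/(kA) = 0.0154/(379·48.6) = 8.361×10^-7 K/W
  R_phenolic foam = L/(kA) = 0.139/(0.0191·48.6) = 0.1497 K/W
  R_expanded polystyrene = L/(kA) = 0.0981/(0.0277·48.6) = 0.07287 K/W
  R_conv,out = 1/(hA) = 1/(21.0·48.6) = 9.798×10^-4 K/W
ΣR = 8.361×10^-7 + 0.1497 + 0.07287 + 9.798×10^-4 = 0.2236 K/W
Q = ΔT/ΣR = (-22.1 °C − 18.4 °C)/0.2236 = -181 W
(Negative Q ⇒ heat flows inward; heat gain = 181 W.)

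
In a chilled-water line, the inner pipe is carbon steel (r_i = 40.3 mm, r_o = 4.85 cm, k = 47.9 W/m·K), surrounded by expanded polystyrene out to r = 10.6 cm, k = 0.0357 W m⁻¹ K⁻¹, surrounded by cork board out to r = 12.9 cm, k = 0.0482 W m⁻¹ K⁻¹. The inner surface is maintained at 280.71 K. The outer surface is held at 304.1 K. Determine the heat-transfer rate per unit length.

Q' = 5.66 W/m

Resistance network (inner→outer):
  R'_carbon steel = ln(0.0485/0.0403)/(2πk) = 0.1852/(2π·47.9) = 6.154×10^-4 m·K/W
  R'_expanded polystyrene = ln(0.106/0.0485)/(2πk) = 0.7819/(2π·0.0357) = 3.486 m·K/W
  R'_cork board = ln(0.129/0.106)/(2πk) = 0.1964/(2π·0.0482) = 0.6484 m·K/W
ΣR = 6.154×10^-4 + 3.486 + 0.6484 = 4.135 m·K/W
Q' = ΔT/ΣR = (280.71 K − 304.1 K)/4.135 = -5.66 W/m
(Negative Q' ⇒ heat flows inward; heat gain = 5.66 W/m.)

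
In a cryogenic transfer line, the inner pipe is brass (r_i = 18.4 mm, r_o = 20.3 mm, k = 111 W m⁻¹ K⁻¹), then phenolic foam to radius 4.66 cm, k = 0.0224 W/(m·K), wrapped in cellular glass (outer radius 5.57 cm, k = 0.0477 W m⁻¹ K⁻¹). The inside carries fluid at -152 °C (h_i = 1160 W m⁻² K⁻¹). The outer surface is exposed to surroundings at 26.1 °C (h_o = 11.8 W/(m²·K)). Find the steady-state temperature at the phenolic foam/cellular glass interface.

T = 4.0 °C

Treat each layer as a resistance in series:
  R'_conv,in = 1/(2πr h) = 1/(2π·0.0184·1160) = 0.007457 m·K/W
  R'_brass = ln(0.0203/0.0184)/(2πk) = 0.09827/(2π·111) = 1.409×10^-4 m·K/W
  R'_phenolic foam = ln(0.0466/0.0203)/(2πk) = 0.8310/(2π·0.0224) = 5.904 m·K/W
  R'_cellular glass = ln(0.0557/0.0466)/(2πk) = 0.1784/(2π·0.0477) = 0.5952 m·K/W
  R'_conv,out = 1/(2πr h) = 1/(2π·0.0557·11.8) = 0.2421 m·K/W
ΣR = 0.007457 + 1.409×10^-4 + 5.904 + 0.5952 + 0.2421 = 6.749 m·K/W
Q' = ΔT/ΣR = (-152 °C − 26.1 °C)/6.749 = -26.39 W/m
From the inner boundary to the phenolic foam/cellular glass interface, ΣR_partial = 5.912 m·K/W.
T_interface = T_in − Q'·ΣR_partial = -152 °C − (-26.39)(5.912) = 4.0 °C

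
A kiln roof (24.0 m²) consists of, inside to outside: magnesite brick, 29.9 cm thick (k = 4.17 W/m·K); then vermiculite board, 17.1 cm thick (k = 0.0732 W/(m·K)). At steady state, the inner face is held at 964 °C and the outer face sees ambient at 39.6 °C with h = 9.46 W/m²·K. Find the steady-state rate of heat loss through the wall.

Series thermal resistances, inner to outer:
  R_magnesite brick = L/(kA) = 0.299/(4.17·24.0) = 0.002988 K/W
  R_vermiculite board = L/(kA) = 0.171/(0.0732·24.0) = 0.09734 K/W
  R_conv,out = 1/(hA) = 1/(9.46·24.0) = 0.004405 K/W
ΣR = 0.002988 + 0.09734 + 0.004405 = 0.1047 K/W
Q = ΔT/ΣR = (964 °C − 39.6 °C)/0.1047 = 8830 W

Q = 8.83 kW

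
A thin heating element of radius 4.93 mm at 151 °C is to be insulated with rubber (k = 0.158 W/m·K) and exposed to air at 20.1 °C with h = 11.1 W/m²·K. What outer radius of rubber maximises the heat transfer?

r_cr = 1.42 cm

For a cylinder, r_cr = k_ins/h = 0.158/11.1 = 0.0142 m = 1.42 cm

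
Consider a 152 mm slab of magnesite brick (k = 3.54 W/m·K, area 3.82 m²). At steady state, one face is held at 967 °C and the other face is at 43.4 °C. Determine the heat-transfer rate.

Q = kA·ΔT/L = 3.54 × 3.82 × |967 °C − 43.4 °C| / 0.152 = 82200 W

Q = 82.2 kW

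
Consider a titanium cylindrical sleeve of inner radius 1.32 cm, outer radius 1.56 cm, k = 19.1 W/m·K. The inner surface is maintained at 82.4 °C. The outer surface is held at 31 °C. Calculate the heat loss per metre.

Q' = 2πk·ΔT/ln(r₂/r₁) = 2π × 19.1 × 51.4 / ln(0.0156/0.0132) = 36900 W/m

Q' = 36.9 kW/m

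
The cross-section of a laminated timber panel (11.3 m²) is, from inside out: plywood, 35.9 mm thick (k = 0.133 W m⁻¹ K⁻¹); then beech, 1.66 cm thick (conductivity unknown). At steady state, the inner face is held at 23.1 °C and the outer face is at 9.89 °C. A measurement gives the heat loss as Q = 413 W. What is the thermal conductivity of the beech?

k = 0.181 W/m·K

ΣR = ΔT/Q = |23.1 − 9.89|/413 = 0.03199 K/W
Known resistances:
  R_plywood = L/(kA) = 0.0359/(0.133·11.3) = 0.02389 K/W
R_beech = ΣR − ΣR_known = 0.03199 − 0.02389 = 0.008100 K/W
L/(kA) = 0.008100 ⇒ k = 0.0166/(0.008100·11.3) = 0.181 W/m·K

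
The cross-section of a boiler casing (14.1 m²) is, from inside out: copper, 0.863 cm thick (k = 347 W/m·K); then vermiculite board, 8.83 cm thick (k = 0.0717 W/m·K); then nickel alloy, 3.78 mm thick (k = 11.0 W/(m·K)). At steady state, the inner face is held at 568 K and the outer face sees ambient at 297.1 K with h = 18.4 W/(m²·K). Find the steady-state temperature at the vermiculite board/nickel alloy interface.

Treat each layer as a resistance in series:
  R_copper = L/(kA) = 0.00863/(347·14.1) = 1.764×10^-6 K/W
  R_vermiculite board = L/(kA) = 0.0883/(0.0717·14.1) = 0.08734 K/W
  R_nickel alloy = L/(kA) = 0.00378/(11.0·14.1) = 2.437×10^-5 K/W
  R_conv,out = 1/(hA) = 1/(18.4·14.1) = 0.003854 K/W
ΣR = 1.764×10^-6 + 0.08734 + 2.437×10^-5 + 0.003854 = 0.09122 K/W
Q = ΔT/ΣR = (568 K − 297.1 K)/0.09122 = 2970 W
From the inner boundary to the vermiculite board/nickel alloy interface, ΣR_partial = 0.08734 K/W.
T_interface = T_in − Q·ΣR_partial = 568 K − (2970)(0.08734) = 308.6 K

T = 308.6 K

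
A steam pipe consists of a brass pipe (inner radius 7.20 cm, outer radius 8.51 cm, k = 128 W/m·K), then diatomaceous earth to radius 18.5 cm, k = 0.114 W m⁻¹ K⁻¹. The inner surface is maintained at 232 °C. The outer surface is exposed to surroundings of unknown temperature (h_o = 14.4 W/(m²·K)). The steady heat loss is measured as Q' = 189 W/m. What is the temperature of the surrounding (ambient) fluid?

Sum the resistances:
  R'_brass = ln(0.0851/0.0720)/(2πk) = 0.1672/(2π·128) = 2.078×10^-4 m·K/W
  R'_diatomaceous earth = ln(0.185/0.0851)/(2πk) = 0.7765/(2π·0.114) = 1.084 m·K/W
  R'_conv,out = 1/(2πr h) = 1/(2π·0.185·14.4) = 0.05974 m·K/W
ΣR = 1.144 m·K/W
ΔT = Q'·ΣR = 189 × 1.144 = 216.2 K
Heat flows outward, so T_out = T_in − ΔT = 232 − 216.2 = 15.8 °C

T_out = 15.8 °C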